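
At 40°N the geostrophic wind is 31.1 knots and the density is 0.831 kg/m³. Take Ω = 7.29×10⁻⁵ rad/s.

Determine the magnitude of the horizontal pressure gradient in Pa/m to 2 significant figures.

1.2×10⁻³ Pa/m

Coriolis parameter at 40°N:
f = 2Ω sin φ = 2 × 7.29×10⁻⁵ × sin 40° = 9.37×10⁻⁵ s⁻¹
Wind speed in SI: 31.1 knots = 16.0 m/s
Geostrophic balance rearranged: |∂P/∂n| = f ρ V_g
|∂P/∂n| = 9.37×10⁻⁵ × 0.831 × 16.0 = 1.25×10⁻³ Pa/m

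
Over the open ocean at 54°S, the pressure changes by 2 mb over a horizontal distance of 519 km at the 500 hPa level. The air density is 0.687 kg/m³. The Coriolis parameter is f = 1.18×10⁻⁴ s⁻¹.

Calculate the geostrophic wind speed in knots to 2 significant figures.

Pressure gradient: |∂P/∂n| = 200 Pa / 519000 m = 3.85×10⁻⁴ Pa/m
Geostrophic balance (pressure-gradient force = Coriolis force):
V_g = (1/(fρ)) |∂P/∂n| = 3.85×10⁻⁴ / (1.18×10⁻⁴ × 0.687) = 4.75 m/s
Converting: 4.75 m/s × 1.944 = 9.2 knots

9.2 knots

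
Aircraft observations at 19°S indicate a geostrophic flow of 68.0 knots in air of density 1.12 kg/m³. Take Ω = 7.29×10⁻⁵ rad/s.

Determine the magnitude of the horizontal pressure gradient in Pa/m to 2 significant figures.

1.9×10⁻³ Pa/m

Coriolis parameter at 19°S:
f = 2Ω sin φ = 2 × 7.29×10⁻⁵ × sin 19° = 4.75×10⁻⁵ s⁻¹
Wind speed in SI: 68.0 knots = 35.0 m/s
Geostrophic balance rearranged: |∂P/∂n| = f ρ V_g
|∂P/∂n| = 4.75×10⁻⁵ × 1.12 × 35.0 = 1.86×10⁻³ Pa/m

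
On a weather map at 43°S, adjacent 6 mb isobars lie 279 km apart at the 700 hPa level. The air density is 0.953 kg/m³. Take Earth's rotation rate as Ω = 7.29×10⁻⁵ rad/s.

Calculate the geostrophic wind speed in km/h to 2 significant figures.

Coriolis parameter at 43°S:
f = 2Ω sin φ = 2 × 7.29×10⁻⁵ × sin 43° = 9.94×10⁻⁵ s⁻¹
Pressure gradient: |∂P/∂n| = 600 Pa / 279000 m = 2.15×10⁻³ Pa/m
Geostrophic balance (pressure-gradient force = Coriolis force):
V_g = (1/(fρ)) |∂P/∂n| = 2.15×10⁻³ / (9.94×10⁻⁵ × 0.953) = 22.7 m/s
Converting: 22.7 m/s × 3.6 = 82 km/h

82 km/h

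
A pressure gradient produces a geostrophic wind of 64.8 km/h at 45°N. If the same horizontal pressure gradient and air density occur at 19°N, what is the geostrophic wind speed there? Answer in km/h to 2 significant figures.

140 km/h

With the same pressure gradient and density, V_g ∝ 1/f ∝ 1/sin φ.
V₂ = V₁ · sin φ₁ / sin φ₂ = 64.8 × sin 45° / sin 19°
V₂ = 64.8 × 0.7071/0.3256 = 140 km/h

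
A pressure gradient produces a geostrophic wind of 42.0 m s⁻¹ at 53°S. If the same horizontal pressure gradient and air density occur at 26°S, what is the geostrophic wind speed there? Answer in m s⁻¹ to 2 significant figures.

77 m s⁻¹

With the same pressure gradient and density, V_g ∝ 1/f ∝ 1/sin φ.
V₂ = V₁ · sin φ₁ / sin φ₂ = 42.0 × sin 53° / sin 26°
V₂ = 42.0 × 0.7986/0.4384 = 77 m s⁻¹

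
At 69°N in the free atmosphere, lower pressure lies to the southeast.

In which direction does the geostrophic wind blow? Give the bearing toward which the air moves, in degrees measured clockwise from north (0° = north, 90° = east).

The pressure-gradient force points toward the southeast (bearing 135°).
Geostrophic balance: in the Northern Hemisphere the Coriolis force deflects motion to the right, so the geostrophic wind blows 90° to the right of the pressure-gradient force (low pressure on the left).
Rotating 135° by 90° clockwise gives 225° — the wind blows toward the southwest.

225°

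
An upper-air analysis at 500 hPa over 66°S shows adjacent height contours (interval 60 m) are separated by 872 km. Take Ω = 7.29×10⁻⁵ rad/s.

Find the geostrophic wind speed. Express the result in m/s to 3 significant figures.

5.07 m/s

Coriolis parameter at 66°S:
f = 2Ω sin φ = 2 × 7.29×10⁻⁵ × sin 66° = 1.33×10⁻⁴ s⁻¹
Height gradient: |∂Z/∂n| = 60 m / 872000 m = 6.88×10⁻⁵
On a pressure surface, geostrophic balance gives V_g = (g/f)|∂Z/∂n|:
V_g = 9.81 × 6.88×10⁻⁵ / 1.33×10⁻⁴ = 5.07 m/s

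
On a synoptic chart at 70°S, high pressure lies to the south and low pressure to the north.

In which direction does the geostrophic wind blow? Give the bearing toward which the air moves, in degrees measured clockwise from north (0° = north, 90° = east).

The pressure-gradient force points toward the north (bearing 000°).
Geostrophic balance: in the Southern Hemisphere the Coriolis force deflects motion to the left, so the geostrophic wind blows 90° to the left of the pressure-gradient force (low pressure on the right).
Rotating 000° by 90° counterclockwise gives 270° — the wind blows toward the west.

270°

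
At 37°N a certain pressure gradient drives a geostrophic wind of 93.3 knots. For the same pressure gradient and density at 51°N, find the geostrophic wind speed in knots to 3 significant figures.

72.3 knots

With the same pressure gradient and density, V_g ∝ 1/f ∝ 1/sin φ.
V₂ = V₁ · sin φ₁ / sin φ₂ = 93.3 × sin 37° / sin 51°
V₂ = 93.3 × 0.6018/0.7771 = 72.3 knots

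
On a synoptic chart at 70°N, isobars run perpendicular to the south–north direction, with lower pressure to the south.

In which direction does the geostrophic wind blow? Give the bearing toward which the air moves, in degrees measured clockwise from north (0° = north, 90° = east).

270°

The pressure-gradient force points toward the south (bearing 180°).
Geostrophic balance: in the Northern Hemisphere the Coriolis force deflects motion to the right, so the geostrophic wind blows 90° to the right of the pressure-gradient force (low pressure on the left).
Rotating 180° by 90° clockwise gives 270° — the wind blows toward the west.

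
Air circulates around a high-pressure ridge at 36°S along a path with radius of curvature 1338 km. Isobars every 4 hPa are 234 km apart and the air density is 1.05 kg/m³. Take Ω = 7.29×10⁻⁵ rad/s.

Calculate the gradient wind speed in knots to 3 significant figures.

Coriolis parameter at 36°S:
f = 2Ω sin φ = 2 × 7.29×10⁻⁵ × sin 36° = 8.57×10⁻⁵ s⁻¹
Pressure gradient: |∂P/∂n| = 400 Pa / 234000 m = 1.71×10⁻³ Pa/m
Geostrophic speed: V_g = |∂P/∂n|/(fρ) = 1.71×10⁻³/(8.57×10⁻⁵ × 1.05) = 19.0 m/s
Around a high, pressure-gradient force acts outward with centrifugal, so Coriolis balances both:
fV = (1/ρ)|∂P/∂n| + V²/R  →  V² − fR·V + fR·V_g = 0
With fR = 8.57×10⁻⁵ × 1338×10³ m = 115 m/s:
V = [fR − √((fR)² − 4 fR V_g)]/2 = [115 − √(115² − 4×115×19)]/2 = 24 m/s
Supergeostrophic (V > V_g = 19 m/s), as expected around a high.
Converting: 24 m/s × 1.944 = 46.7 knots

46.7 knots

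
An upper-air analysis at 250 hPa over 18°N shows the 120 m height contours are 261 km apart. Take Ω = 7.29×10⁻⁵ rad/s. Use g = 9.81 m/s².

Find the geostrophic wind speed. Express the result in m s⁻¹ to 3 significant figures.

100 m s⁻¹

Coriolis parameter at 18°N:
f = 2Ω sin φ = 2 × 7.29×10⁻⁵ × sin 18° = 4.51×10⁻⁵ s⁻¹
Height gradient: |∂Z/∂n| = 120 m / 261000 m = 4.60×10⁻⁴
On a pressure surface, geostrophic balance gives V_g = (g/f)|∂Z/∂n|:
V_g = 9.81 × 4.60×10⁻⁴ / 4.51×10⁻⁵ = 100 m/s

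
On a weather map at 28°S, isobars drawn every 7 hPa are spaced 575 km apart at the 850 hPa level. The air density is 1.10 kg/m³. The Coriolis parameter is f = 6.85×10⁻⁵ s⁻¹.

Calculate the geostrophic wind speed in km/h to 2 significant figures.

58 km/h

Pressure gradient: |∂P/∂n| = 700 Pa / 575000 m = 1.22×10⁻³ Pa/m
Geostrophic balance (pressure-gradient force = Coriolis force):
V_g = (1/(fρ)) |∂P/∂n| = 1.22×10⁻³ / (6.85×10⁻⁵ × 1.10) = 16.2 m/s
Converting: 16.2 m/s × 3.6 = 58 km/h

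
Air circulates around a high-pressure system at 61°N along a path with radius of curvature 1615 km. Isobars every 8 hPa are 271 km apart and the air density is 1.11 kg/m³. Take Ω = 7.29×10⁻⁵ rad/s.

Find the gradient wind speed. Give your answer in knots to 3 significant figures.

45.8 knots

Coriolis parameter at 61°N:
f = 2Ω sin φ = 2 × 7.29×10⁻⁵ × sin 61° = 1.28×10⁻⁴ s⁻¹
Pressure gradient: |∂P/∂n| = 800 Pa / 271000 m = 2.95×10⁻³ Pa/m
Geostrophic speed: V_g = |∂P/∂n|/(fρ) = 2.95×10⁻³/(1.28×10⁻⁴ × 1.11) = 20.9 m/s
Around a high, pressure-gradient force acts outward with centrifugal, so Coriolis balances both:
fV = (1/ρ)|∂P/∂n| + V²/R  →  V² − fR·V + fR·V_g = 0
With fR = 1.28×10⁻⁴ × 1615×10³ m = 206 m/s:
V = [fR − √((fR)² − 4 fR V_g)]/2 = [206 − √(206² − 4×206×20.9)]/2 = 23.5 m/s
Supergeostrophic (V > V_g = 20.9 m/s), as expected around a high.
Converting: 23.5 m/s × 1.944 = 45.8 knots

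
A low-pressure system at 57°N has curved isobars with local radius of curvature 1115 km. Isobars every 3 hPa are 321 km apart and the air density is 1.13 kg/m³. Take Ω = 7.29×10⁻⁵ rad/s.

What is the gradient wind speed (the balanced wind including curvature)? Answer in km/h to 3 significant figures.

Coriolis parameter at 57°N:
f = 2Ω sin φ = 2 × 7.29×10⁻⁵ × sin 57° = 1.22×10⁻⁴ s⁻¹
Pressure gradient: |∂P/∂n| = 300 Pa / 321000 m = 9.35×10⁻⁴ Pa/m
Geostrophic speed: V_g = |∂P/∂n|/(fρ) = 9.35×10⁻⁴/(1.22×10⁻⁴ × 1.13) = 6.76 m/s
Around a low, centrifugal force acts outward with Coriolis, so pressure-gradient force balances both:
(1/ρ)|∂P/∂n| = fV + V²/R  →  V² + fR·V − fR·V_g = 0
With fR = 1.22×10⁻⁴ × 1115×10³ m = 136 m/s:
V = [−fR + √((fR)² + 4 fR V_g)]/2 = [−136 + √(136² + 4×136×6.76)]/2 = 6.46 m/s
Subgeostrophic (V < V_g = 6.76 m/s), as expected around a low.
Converting: 6.46 m/s × 3.6 = 23.2 km/h

23.2 km/h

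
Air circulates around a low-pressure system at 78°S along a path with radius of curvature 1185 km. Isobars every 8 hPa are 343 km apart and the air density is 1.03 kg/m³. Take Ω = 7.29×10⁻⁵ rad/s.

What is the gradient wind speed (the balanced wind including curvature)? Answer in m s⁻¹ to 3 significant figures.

14.6 m s⁻¹

Coriolis parameter at 78°S:
f = 2Ω sin φ = 2 × 7.29×10⁻⁵ × sin 78° = 1.43×10⁻⁴ s⁻¹
Pressure gradient: |∂P/∂n| = 800 Pa / 343000 m = 2.33×10⁻³ Pa/m
Geostrophic speed: V_g = |∂P/∂n|/(fρ) = 2.33×10⁻³/(1.43×10⁻⁴ × 1.03) = 15.9 m/s
Around a low, centrifugal force acts outward with Coriolis, so pressure-gradient force balances both:
(1/ρ)|∂P/∂n| = fV + V²/R  →  V² + fR·V − fR·V_g = 0
With fR = 1.43×10⁻⁴ × 1185×10³ m = 169 m/s:
V = [−fR + √((fR)² + 4 fR V_g)]/2 = [−169 + √(169² + 4×169×15.9)]/2 = 14.6 m/s
Subgeostrophic (V < V_g = 15.9 m/s), as expected around a low.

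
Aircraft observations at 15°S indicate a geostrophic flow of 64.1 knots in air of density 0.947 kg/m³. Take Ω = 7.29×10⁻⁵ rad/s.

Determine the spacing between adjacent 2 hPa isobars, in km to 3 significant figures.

Coriolis parameter at 15°S:
f = 2Ω sin φ = 2 × 7.29×10⁻⁵ × sin 15° = 3.77×10⁻⁵ s⁻¹
Wind speed in SI: 64.1 knots = 33.0 m/s
Geostrophic balance rearranged: |∂P/∂n| = f ρ V_g
|∂P/∂n| = 3.77×10⁻⁵ × 0.947 × 33.0 = 1.18×10⁻³ Pa/m
Isobar spacing: Δn = ΔP/|∂P/∂n| = 200 Pa / 1.18×10⁻³ Pa/m = 169719 m ≈ 170 km

170 km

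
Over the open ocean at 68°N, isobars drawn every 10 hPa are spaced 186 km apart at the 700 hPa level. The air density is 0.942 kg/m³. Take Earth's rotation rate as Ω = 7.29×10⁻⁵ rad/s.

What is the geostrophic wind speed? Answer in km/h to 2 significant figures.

150 km/h

Coriolis parameter at 68°N:
f = 2Ω sin φ = 2 × 7.29×10⁻⁵ × sin 68° = 1.35×10⁻⁴ s⁻¹
Pressure gradient: |∂P/∂n| = 1000 Pa / 186000 m = 5.38×10⁻³ Pa/m
Geostrophic balance (pressure-gradient force = Coriolis force):
V_g = (1/(fρ)) |∂P/∂n| = 5.38×10⁻³ / (1.35×10⁻⁴ × 0.942) = 42.2 m/s
Converting: 42.2 m/s × 3.6 = 150 km/h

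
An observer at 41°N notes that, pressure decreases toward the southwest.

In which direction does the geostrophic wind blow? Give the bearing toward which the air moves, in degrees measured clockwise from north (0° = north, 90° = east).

The pressure-gradient force points toward the southwest (bearing 225°).
Geostrophic balance: in the Northern Hemisphere the Coriolis force deflects motion to the right, so the geostrophic wind blows 90° to the right of the pressure-gradient force (low pressure on the left).
Rotating 225° by 90° clockwise gives 315° — the wind blows toward the northwest.

315°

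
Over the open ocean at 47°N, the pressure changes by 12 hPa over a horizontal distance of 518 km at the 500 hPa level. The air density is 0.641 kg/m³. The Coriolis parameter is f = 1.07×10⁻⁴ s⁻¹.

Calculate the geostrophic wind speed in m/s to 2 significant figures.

34 m/s

Pressure gradient: |∂P/∂n| = 1200 Pa / 518000 m = 2.32×10⁻³ Pa/m
Geostrophic balance (pressure-gradient force = Coriolis force):
V_g = (1/(fρ)) |∂P/∂n| = 2.32×10⁻³ / (1.07×10⁻⁴ × 0.641) = 33.8 m/s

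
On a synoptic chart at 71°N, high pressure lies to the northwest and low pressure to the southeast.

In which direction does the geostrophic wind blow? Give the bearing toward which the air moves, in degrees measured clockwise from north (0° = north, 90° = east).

The pressure-gradient force points toward the southeast (bearing 135°).
Geostrophic balance: in the Northern Hemisphere the Coriolis force deflects motion to the right, so the geostrophic wind blows 90° to the right of the pressure-gradient force (low pressure on the left).
Rotating 135° by 90° clockwise gives 225° — the wind blows toward the southwest.

225°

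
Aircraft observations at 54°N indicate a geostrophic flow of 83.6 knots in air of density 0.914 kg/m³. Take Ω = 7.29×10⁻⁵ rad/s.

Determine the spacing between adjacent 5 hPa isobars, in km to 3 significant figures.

108 km

Coriolis parameter at 54°N:
f = 2Ω sin φ = 2 × 7.29×10⁻⁵ × sin 54° = 1.18×10⁻⁴ s⁻¹
Wind speed in SI: 83.6 knots = 43.0 m/s
Geostrophic balance rearranged: |∂P/∂n| = f ρ V_g
|∂P/∂n| = 1.18×10⁻⁴ × 0.914 × 43.0 = 4.64×10⁻³ Pa/m
Isobar spacing: Δn = ΔP/|∂P/∂n| = 500 Pa / 4.64×10⁻³ Pa/m = 107836 m ≈ 108 km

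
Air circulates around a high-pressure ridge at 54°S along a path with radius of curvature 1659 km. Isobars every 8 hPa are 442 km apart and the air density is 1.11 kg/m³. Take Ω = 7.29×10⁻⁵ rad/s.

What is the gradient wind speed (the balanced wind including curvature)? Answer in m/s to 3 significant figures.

15.0 m/s

Coriolis parameter at 54°S:
f = 2Ω sin φ = 2 × 7.29×10⁻⁵ × sin 54° = 1.18×10⁻⁴ s⁻¹
Pressure gradient: |∂P/∂n| = 800 Pa / 442000 m = 1.81×10⁻³ Pa/m
Geostrophic speed: V_g = |∂P/∂n|/(fρ) = 1.81×10⁻³/(1.18×10⁻⁴ × 1.11) = 13.8 m/s
Around a high, pressure-gradient force acts outward with centrifugal, so Coriolis balances both:
fV = (1/ρ)|∂P/∂n| + V²/R  →  V² − fR·V + fR·V_g = 0
With fR = 1.18×10⁻⁴ × 1659×10³ m = 196 m/s:
V = [fR − √((fR)² − 4 fR V_g)]/2 = [196 − √(196² − 4×196×13.8)]/2 = 15 m/s
Supergeostrophic (V > V_g = 13.8 m/s), as expected around a high.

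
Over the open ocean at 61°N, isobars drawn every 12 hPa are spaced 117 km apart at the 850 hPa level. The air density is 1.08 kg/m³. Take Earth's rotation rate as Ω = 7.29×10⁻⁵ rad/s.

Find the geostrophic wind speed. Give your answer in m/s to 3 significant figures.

Coriolis parameter at 61°N:
f = 2Ω sin φ = 2 × 7.29×10⁻⁵ × sin 61° = 1.28×10⁻⁴ s⁻¹
Pressure gradient: |∂P/∂n| = 1200 Pa / 117000 m = 1.03×10⁻² Pa/m
Geostrophic balance (pressure-gradient force = Coriolis force):
V_g = (1/(fρ)) |∂P/∂n| = 1.03×10⁻² / (1.28×10⁻⁴ × 1.08) = 74.5 m/s

74.5 m/s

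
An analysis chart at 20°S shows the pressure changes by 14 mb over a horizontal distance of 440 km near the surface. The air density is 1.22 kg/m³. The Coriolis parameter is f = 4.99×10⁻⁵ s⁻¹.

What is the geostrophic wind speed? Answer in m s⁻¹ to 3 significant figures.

Pressure gradient: |∂P/∂n| = 1400 Pa / 440000 m = 3.18×10⁻³ Pa/m
Geostrophic balance (pressure-gradient force = Coriolis force):
V_g = (1/(fρ)) |∂P/∂n| = 3.18×10⁻³ / (4.99×10⁻⁵ × 1.22) = 52.3 m/s

52.3 m s⁻¹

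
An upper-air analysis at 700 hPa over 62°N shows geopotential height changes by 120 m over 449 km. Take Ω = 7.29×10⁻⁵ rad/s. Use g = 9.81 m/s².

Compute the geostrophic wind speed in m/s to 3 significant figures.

Coriolis parameter at 62°N:
f = 2Ω sin φ = 2 × 7.29×10⁻⁵ × sin 62° = 1.29×10⁻⁴ s⁻¹
Height gradient: |∂Z/∂n| = 120 m / 449000 m = 2.67×10⁻⁴
On a pressure surface, geostrophic balance gives V_g = (g/f)|∂Z/∂n|:
V_g = 9.81 × 2.67×10⁻⁴ / 1.29×10⁻⁴ = 20.4 m/s

20.4 m/s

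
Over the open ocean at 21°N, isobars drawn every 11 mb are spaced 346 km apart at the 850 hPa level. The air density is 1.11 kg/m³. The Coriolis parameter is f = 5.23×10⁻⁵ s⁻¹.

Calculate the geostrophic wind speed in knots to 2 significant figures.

110 knots

Pressure gradient: |∂P/∂n| = 1100 Pa / 346000 m = 3.18×10⁻³ Pa/m
Geostrophic balance (pressure-gradient force = Coriolis force):
V_g = (1/(fρ)) |∂P/∂n| = 3.18×10⁻³ / (5.23×10⁻⁵ × 1.11) = 54.8 m/s
Converting: 54.8 m/s × 1.944 = 110 knots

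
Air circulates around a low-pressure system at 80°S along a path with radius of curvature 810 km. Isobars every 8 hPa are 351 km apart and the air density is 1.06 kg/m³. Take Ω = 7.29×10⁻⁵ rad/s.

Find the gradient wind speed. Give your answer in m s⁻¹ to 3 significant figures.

13.4 m s⁻¹

Coriolis parameter at 80°S:
f = 2Ω sin φ = 2 × 7.29×10⁻⁵ × sin 80° = 1.44×10⁻⁴ s⁻¹
Pressure gradient: |∂P/∂n| = 800 Pa / 351000 m = 2.28×10⁻³ Pa/m
Geostrophic speed: V_g = |∂P/∂n|/(fρ) = 2.28×10⁻³/(1.44×10⁻⁴ × 1.06) = 15.0 m/s
Around a low, centrifugal force acts outward with Coriolis, so pressure-gradient force balances both:
(1/ρ)|∂P/∂n| = fV + V²/R  →  V² + fR·V − fR·V_g = 0
With fR = 1.44×10⁻⁴ × 810×10³ m = 116 m/s:
V = [−fR + √((fR)² + 4 fR V_g)]/2 = [−116 + √(116² + 4×116×15)]/2 = 13.4 m/s
Subgeostrophic (V < V_g = 15 m/s), as expected around a low.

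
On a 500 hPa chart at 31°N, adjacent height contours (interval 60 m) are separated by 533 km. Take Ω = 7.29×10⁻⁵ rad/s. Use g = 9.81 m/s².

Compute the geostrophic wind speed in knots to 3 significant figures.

Coriolis parameter at 31°N:
f = 2Ω sin φ = 2 × 7.29×10⁻⁵ × sin 31° = 7.51×10⁻⁵ s⁻¹
Height gradient: |∂Z/∂n| = 60 m / 533000 m = 1.13×10⁻⁴
On a pressure surface, geostrophic balance gives V_g = (g/f)|∂Z/∂n|:
V_g = 9.81 × 1.13×10⁻⁴ / 7.51×10⁻⁵ = 14.7 m/s
Converting: 14.7 m/s × 1.944 = 28.6 knots

28.6 knots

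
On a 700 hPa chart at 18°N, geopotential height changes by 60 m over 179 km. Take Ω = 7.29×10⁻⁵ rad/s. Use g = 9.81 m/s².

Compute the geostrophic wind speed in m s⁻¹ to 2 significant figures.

73 m s⁻¹

Coriolis parameter at 18°N:
f = 2Ω sin φ = 2 × 7.29×10⁻⁵ × sin 18° = 4.51×10⁻⁵ s⁻¹
Height gradient: |∂Z/∂n| = 60 m / 179000 m = 3.35×10⁻⁴
On a pressure surface, geostrophic balance gives V_g = (g/f)|∂Z/∂n|:
V_g = 9.81 × 3.35×10⁻⁴ / 4.51×10⁻⁵ = 73.0 m/s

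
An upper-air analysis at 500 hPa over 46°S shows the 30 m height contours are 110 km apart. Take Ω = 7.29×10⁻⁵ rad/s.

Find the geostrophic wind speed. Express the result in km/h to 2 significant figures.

Coriolis parameter at 46°S:
f = 2Ω sin φ = 2 × 7.29×10⁻⁵ × sin 46° = 1.05×10⁻⁴ s⁻¹
Height gradient: |∂Z/∂n| = 30 m / 110000 m = 2.73×10⁻⁴
On a pressure surface, geostrophic balance gives V_g = (g/f)|∂Z/∂n|:
V_g = 9.81 × 2.73×10⁻⁴ / 1.05×10⁻⁴ = 25.5 m/s
Converting: 25.5 m/s × 3.6 = 92 km/h

92 km/h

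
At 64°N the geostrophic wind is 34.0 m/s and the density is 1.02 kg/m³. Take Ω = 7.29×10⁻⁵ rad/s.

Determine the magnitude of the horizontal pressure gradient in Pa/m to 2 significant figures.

4.5×10⁻³ Pa/m

Coriolis parameter at 64°N:
f = 2Ω sin φ = 2 × 7.29×10⁻⁵ × sin 64° = 1.31×10⁻⁴ s⁻¹
Geostrophic balance rearranged: |∂P/∂n| = f ρ V_g
|∂P/∂n| = 1.31×10⁻⁴ × 1.02 × 34.0 = 4.54×10⁻³ Pa/m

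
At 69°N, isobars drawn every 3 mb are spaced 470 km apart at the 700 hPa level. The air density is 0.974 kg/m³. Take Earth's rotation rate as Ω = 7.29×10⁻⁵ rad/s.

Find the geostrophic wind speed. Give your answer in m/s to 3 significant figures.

4.81 m/s

Coriolis parameter at 69°N:
f = 2Ω sin φ = 2 × 7.29×10⁻⁵ × sin 69° = 1.36×10⁻⁴ s⁻¹
Pressure gradient: |∂P/∂n| = 300 Pa / 470000 m = 6.38×10⁻⁴ Pa/m
Geostrophic balance (pressure-gradient force = Coriolis force):
V_g = (1/(fρ)) |∂P/∂n| = 6.38×10⁻⁴ / (1.36×10⁻⁴ × 0.974) = 4.81 m/s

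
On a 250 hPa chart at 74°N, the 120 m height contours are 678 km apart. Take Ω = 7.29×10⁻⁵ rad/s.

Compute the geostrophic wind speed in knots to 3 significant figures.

24.1 knots

Coriolis parameter at 74°N:
f = 2Ω sin φ = 2 × 7.29×10⁻⁵ × sin 74° = 1.40×10⁻⁴ s⁻¹
Height gradient: |∂Z/∂n| = 120 m / 678000 m = 1.77×10⁻⁴
On a pressure surface, geostrophic balance gives V_g = (g/f)|∂Z/∂n|:
V_g = 9.81 × 1.77×10⁻⁴ / 1.40×10⁻⁴ = 12.4 m/s
Converting: 12.4 m/s × 1.944 = 24.1 knots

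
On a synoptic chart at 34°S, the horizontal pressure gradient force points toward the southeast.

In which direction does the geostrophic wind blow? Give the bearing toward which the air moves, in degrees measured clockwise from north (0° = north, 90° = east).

The pressure-gradient force points toward the southeast (bearing 135°).
Geostrophic balance: in the Southern Hemisphere the Coriolis force deflects motion to the left, so the geostrophic wind blows 90° to the left of the pressure-gradient force (low pressure on the right).
Rotating 135° by 90° counterclockwise gives 045° — the wind blows toward the northeast.

045°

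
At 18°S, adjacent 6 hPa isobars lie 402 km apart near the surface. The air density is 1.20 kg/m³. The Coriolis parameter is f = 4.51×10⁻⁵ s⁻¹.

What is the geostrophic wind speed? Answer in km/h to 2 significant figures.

Pressure gradient: |∂P/∂n| = 600 Pa / 402000 m = 1.49×10⁻³ Pa/m
Geostrophic balance (pressure-gradient force = Coriolis force):
V_g = (1/(fρ)) |∂P/∂n| = 1.49×10⁻³ / (4.51×10⁻⁵ × 1.20) = 27.6 m/s
Converting: 27.6 m/s × 3.6 = 99 km/h

99 km/h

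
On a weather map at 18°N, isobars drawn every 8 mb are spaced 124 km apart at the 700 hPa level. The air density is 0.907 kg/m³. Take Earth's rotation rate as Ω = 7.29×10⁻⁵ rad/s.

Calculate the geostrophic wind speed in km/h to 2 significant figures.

570 km/h

Coriolis parameter at 18°N:
f = 2Ω sin φ = 2 × 7.29×10⁻⁵ × sin 18° = 4.51×10⁻⁵ s⁻¹
Pressure gradient: |∂P/∂n| = 800 Pa / 124000 m = 6.45×10⁻³ Pa/m
Geostrophic balance (pressure-gradient force = Coriolis force):
V_g = (1/(fρ)) |∂P/∂n| = 6.45×10⁻³ / (4.51×10⁻⁵ × 0.907) = 158 m/s
Converting: 158 m/s × 3.6 = 570 km/h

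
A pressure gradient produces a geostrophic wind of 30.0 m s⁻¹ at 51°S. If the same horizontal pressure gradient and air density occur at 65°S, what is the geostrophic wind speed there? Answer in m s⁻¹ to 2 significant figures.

With the same pressure gradient and density, V_g ∝ 1/f ∝ 1/sin φ.
V₂ = V₁ · sin φ₁ / sin φ₂ = 30.0 × sin 51° / sin 65°
V₂ = 30.0 × 0.7771/0.9063 = 26 m s⁻¹

26 m s⁻¹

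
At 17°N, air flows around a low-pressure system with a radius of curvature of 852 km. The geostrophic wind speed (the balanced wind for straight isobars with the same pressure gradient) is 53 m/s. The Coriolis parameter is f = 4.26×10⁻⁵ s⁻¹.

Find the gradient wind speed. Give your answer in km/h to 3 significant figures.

106 km/h

Around a low, centrifugal force acts outward with Coriolis, so pressure-gradient force balances both:
(1/ρ)|∂P/∂n| = fV + V²/R  →  V² + fR·V − fR·V_g = 0
With fR = 4.26×10⁻⁵ × 852×10³ m = 36.3 m/s:
V = [−fR + √((fR)² + 4 fR V_g)]/2 = [−36.3 + √(36.3² + 4×36.3×53)]/2 = 29.3 m/s
Subgeostrophic (V < V_g = 53 m/s), as expected around a low.
Converting: 29.3 m/s × 3.6 = 106 km/h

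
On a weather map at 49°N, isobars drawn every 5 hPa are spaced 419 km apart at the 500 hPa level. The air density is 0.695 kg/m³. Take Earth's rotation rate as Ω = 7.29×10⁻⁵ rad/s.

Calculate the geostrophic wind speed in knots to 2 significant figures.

30 knots

Coriolis parameter at 49°N:
f = 2Ω sin φ = 2 × 7.29×10⁻⁵ × sin 49° = 1.10×10⁻⁴ s⁻¹
Pressure gradient: |∂P/∂n| = 500 Pa / 419000 m = 1.19×10⁻³ Pa/m
Geostrophic balance (pressure-gradient force = Coriolis force):
V_g = (1/(fρ)) |∂P/∂n| = 1.19×10⁻³ / (1.10×10⁻⁴ × 0.695) = 15.6 m/s
Converting: 15.6 m/s × 1.944 = 30 knots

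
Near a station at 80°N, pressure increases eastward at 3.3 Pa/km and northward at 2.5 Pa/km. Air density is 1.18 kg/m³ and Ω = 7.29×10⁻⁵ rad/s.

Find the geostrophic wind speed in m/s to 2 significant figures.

Coriolis parameter at 80°N:
f = 2Ω sin φ = 2 × 7.29×10⁻⁵ × sin 80° = 1.44×10⁻⁴ s⁻¹
Component geostrophic relations (x east, y north):
u_g = −(1/(fρ)) ∂P/∂y,  v_g = (1/(fρ)) ∂P/∂x
u_g = −(2.5×10⁻³)/(1.44×10⁻⁴ × 1.18) = −14.8 m/s;  v_g = (3.3×10⁻³)/(1.44×10⁻⁴ × 1.18) = 19.5 m/s
|V_g| = √(u_g² + v_g²) = 24.4 m/s

24 m/s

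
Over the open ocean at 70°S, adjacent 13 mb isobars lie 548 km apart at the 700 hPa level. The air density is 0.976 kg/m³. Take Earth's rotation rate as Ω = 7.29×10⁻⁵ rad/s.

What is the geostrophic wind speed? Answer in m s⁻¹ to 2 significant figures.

Coriolis parameter at 70°S:
f = 2Ω sin φ = 2 × 7.29×10⁻⁵ × sin 70° = 1.37×10⁻⁴ s⁻¹
Pressure gradient: |∂P/∂n| = 1300 Pa / 548000 m = 2.37×10⁻³ Pa/m
Geostrophic balance (pressure-gradient force = Coriolis force):
V_g = (1/(fρ)) |∂P/∂n| = 2.37×10⁻³ / (1.37×10⁻⁴ × 0.976) = 17.7 m/s

18 m s⁻¹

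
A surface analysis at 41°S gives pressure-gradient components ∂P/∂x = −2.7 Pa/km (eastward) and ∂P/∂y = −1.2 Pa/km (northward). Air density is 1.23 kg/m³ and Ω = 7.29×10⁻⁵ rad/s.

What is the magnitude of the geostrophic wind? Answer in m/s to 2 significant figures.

Coriolis parameter at 41°S:
f = 2Ω sin φ = 2 × 7.29×10⁻⁵ × sin 41° = 9.57×10⁻⁵ s⁻¹
In the Southern Hemisphere f is negative: f = −9.57×10⁻⁵ s⁻¹.
Component geostrophic relations (x east, y north):
u_g = −(1/(fρ)) ∂P/∂y,  v_g = (1/(fρ)) ∂P/∂x
u_g = −(−1.2×10⁻³)/(−9.57×10⁻⁵ × 1.23) = −10.2 m/s;  v_g = (−2.7×10⁻³)/(−9.57×10⁻⁵ × 1.23) = 22.9 m/s
|V_g| = √(u_g² + v_g²) = 25.1 m/s

25 m/s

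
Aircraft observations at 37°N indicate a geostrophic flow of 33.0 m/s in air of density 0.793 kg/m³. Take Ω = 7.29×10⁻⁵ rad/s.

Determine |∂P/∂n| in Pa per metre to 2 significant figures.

2.3×10⁻³ Pa/m

Coriolis parameter at 37°N:
f = 2Ω sin φ = 2 × 7.29×10⁻⁵ × sin 37° = 8.77×10⁻⁵ s⁻¹
Geostrophic balance rearranged: |∂P/∂n| = f ρ V_g
|∂P/∂n| = 8.77×10⁻⁵ × 0.793 × 33.0 = 2.30×10⁻³ Pa/m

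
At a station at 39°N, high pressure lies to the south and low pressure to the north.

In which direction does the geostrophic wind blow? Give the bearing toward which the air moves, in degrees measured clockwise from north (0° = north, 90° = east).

The pressure-gradient force points toward the north (bearing 000°).
Geostrophic balance: in the Northern Hemisphere the Coriolis force deflects motion to the right, so the geostrophic wind blows 90° to the right of the pressure-gradient force (low pressure on the left).
Rotating 000° by 90° clockwise gives 090° — the wind blows toward the east.

090°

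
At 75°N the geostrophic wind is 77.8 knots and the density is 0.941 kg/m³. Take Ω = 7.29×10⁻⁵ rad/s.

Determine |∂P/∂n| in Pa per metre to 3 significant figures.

Coriolis parameter at 75°N:
f = 2Ω sin φ = 2 × 7.29×10⁻⁵ × sin 75° = 1.41×10⁻⁴ s⁻¹
Wind speed in SI: 77.8 knots = 40.0 m/s
Geostrophic balance rearranged: |∂P/∂n| = f ρ V_g
|∂P/∂n| = 1.41×10⁻⁴ × 0.941 × 40.0 = 5.30×10⁻³ Pa/m

5.30×10⁻³ Pa/m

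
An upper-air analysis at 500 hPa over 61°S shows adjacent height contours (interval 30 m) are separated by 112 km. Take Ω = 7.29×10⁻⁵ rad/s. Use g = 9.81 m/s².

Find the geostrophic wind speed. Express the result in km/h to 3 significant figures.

Coriolis parameter at 61°S:
f = 2Ω sin φ = 2 × 7.29×10⁻⁵ × sin 61° = 1.28×10⁻⁴ s⁻¹
Height gradient: |∂Z/∂n| = 30 m / 112000 m = 2.68×10⁻⁴
On a pressure surface, geostrophic balance gives V_g = (g/f)|∂Z/∂n|:
V_g = 9.81 × 2.68×10⁻⁴ / 1.28×10⁻⁴ = 20.6 m/s
Converting: 20.6 m/s × 3.6 = 74.2 km/h

74.2 km/h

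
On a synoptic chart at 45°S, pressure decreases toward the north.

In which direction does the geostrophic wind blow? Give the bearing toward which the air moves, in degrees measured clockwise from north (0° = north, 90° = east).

The pressure-gradient force points toward the north (bearing 000°).
Geostrophic balance: in the Southern Hemisphere the Coriolis force deflects motion to the left, so the geostrophic wind blows 90° to the left of the pressure-gradient force (low pressure on the right).
Rotating 000° by 90° counterclockwise gives 270° — the wind blows toward the west.

270°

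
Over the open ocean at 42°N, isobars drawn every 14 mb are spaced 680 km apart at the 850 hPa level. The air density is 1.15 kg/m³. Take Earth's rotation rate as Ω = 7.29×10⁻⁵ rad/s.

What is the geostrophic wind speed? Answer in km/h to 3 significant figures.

66.1 km/h

Coriolis parameter at 42°N:
f = 2Ω sin φ = 2 × 7.29×10⁻⁵ × sin 42° = 9.76×10⁻⁵ s⁻¹
Pressure gradient: |∂P/∂n| = 1400 Pa / 680000 m = 2.06×10⁻³ Pa/m
Geostrophic balance (pressure-gradient force = Coriolis force):
V_g = (1/(fρ)) |∂P/∂n| = 2.06×10⁻³ / (9.76×10⁻⁵ × 1.15) = 18.4 m/s
Converting: 18.4 m/s × 3.6 = 66.1 km/h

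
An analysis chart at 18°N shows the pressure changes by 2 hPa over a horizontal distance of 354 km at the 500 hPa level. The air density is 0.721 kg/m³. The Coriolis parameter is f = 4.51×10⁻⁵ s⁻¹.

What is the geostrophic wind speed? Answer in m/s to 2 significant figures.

17 m/s

Pressure gradient: |∂P/∂n| = 200 Pa / 354000 m = 5.65×10⁻⁴ Pa/m
Geostrophic balance (pressure-gradient force = Coriolis force):
V_g = (1/(fρ)) |∂P/∂n| = 5.65×10⁻⁴ / (4.51×10⁻⁵ × 0.721) = 17.4 m/s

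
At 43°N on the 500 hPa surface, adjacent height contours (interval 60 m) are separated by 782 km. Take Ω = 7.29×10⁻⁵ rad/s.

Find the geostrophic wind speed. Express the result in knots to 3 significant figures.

Coriolis parameter at 43°N:
f = 2Ω sin φ = 2 × 7.29×10⁻⁵ × sin 43° = 9.94×10⁻⁵ s⁻¹
Height gradient: |∂Z/∂n| = 60 m / 782000 m = 7.67×10⁻⁵
On a pressure surface, geostrophic balance gives V_g = (g/f)|∂Z/∂n|:
V_g = 9.81 × 7.67×10⁻⁵ / 9.94×10⁻⁵ = 7.57 m/s
Converting: 7.57 m/s × 1.944 = 14.7 knots

14.7 knots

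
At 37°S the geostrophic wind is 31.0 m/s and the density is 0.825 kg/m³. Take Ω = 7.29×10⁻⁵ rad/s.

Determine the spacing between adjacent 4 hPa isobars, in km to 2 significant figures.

Coriolis parameter at 37°S:
f = 2Ω sin φ = 2 × 7.29×10⁻⁵ × sin 37° = 8.77×10⁻⁵ s⁻¹
Geostrophic balance rearranged: |∂P/∂n| = f ρ V_g
|∂P/∂n| = 8.77×10⁻⁵ × 0.825 × 31.0 = 2.24×10⁻³ Pa/m
Isobar spacing: Δn = ΔP/|∂P/∂n| = 400 Pa / 2.24×10⁻³ Pa/m = 178248 m ≈ 180 km

180 km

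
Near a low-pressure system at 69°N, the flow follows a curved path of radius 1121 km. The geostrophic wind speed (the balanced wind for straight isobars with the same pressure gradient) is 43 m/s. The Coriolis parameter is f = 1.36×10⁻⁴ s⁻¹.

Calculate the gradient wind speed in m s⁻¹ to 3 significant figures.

35.0 m s⁻¹

Around a low, centrifugal force acts outward with Coriolis, so pressure-gradient force balances both:
(1/ρ)|∂P/∂n| = fV + V²/R  →  V² + fR·V − fR·V_g = 0
With fR = 1.36×10⁻⁴ × 1121×10³ m = 152 m/s:
V = [−fR + √((fR)² + 4 fR V_g)]/2 = [−152 + √(152² + 4×152×43)]/2 = 35 m/s
Subgeostrophic (V < V_g = 43 m/s), as expected around a low.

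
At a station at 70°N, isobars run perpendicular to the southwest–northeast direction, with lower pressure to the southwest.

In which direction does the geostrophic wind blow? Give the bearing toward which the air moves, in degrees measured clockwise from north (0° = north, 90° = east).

The pressure-gradient force points toward the southwest (bearing 225°).
Geostrophic balance: in the Northern Hemisphere the Coriolis force deflects motion to the right, so the geostrophic wind blows 90° to the right of the pressure-gradient force (low pressure on the left).
Rotating 225° by 90° clockwise gives 315° — the wind blows toward the northwest.

315°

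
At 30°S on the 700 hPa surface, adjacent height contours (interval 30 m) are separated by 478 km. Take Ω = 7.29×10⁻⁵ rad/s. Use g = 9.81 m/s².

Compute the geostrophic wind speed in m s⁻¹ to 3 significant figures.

Coriolis parameter at 30°S:
f = 2Ω sin φ = 2 × 7.29×10⁻⁵ × sin 30° = 7.29×10⁻⁵ s⁻¹
Height gradient: |∂Z/∂n| = 30 m / 478000 m = 6.28×10⁻⁵
On a pressure surface, geostrophic balance gives V_g = (g/f)|∂Z/∂n|:
V_g = 9.81 × 6.28×10⁻⁵ / 7.29×10⁻⁵ = 8.45 m/s

8.45 m s⁻¹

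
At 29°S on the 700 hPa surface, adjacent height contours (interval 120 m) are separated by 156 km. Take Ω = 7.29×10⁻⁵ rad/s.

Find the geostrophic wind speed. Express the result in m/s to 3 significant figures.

Coriolis parameter at 29°S:
f = 2Ω sin φ = 2 × 7.29×10⁻⁵ × sin 29° = 7.07×10⁻⁵ s⁻¹
Height gradient: |∂Z/∂n| = 120 m / 156000 m = 7.69×10⁻⁴
On a pressure surface, geostrophic balance gives V_g = (g/f)|∂Z/∂n|:
V_g = 9.81 × 7.69×10⁻⁴ / 7.07×10⁻⁵ = 107 m/s

107 m/s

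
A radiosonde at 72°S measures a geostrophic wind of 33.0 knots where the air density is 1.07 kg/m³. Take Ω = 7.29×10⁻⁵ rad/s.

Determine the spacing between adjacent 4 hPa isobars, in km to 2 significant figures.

Coriolis parameter at 72°S:
f = 2Ω sin φ = 2 × 7.29×10⁻⁵ × sin 72° = 1.39×10⁻⁴ s⁻¹
Wind speed in SI: 33.0 knots = 17.0 m/s
Geostrophic balance rearranged: |∂P/∂n| = f ρ V_g
|∂P/∂n| = 1.39×10⁻⁴ × 1.07 × 17.0 = 2.52×10⁻³ Pa/m
Isobar spacing: Δn = ΔP/|∂P/∂n| = 400 Pa / 2.52×10⁻³ Pa/m = 158804 m ≈ 160 km

160 km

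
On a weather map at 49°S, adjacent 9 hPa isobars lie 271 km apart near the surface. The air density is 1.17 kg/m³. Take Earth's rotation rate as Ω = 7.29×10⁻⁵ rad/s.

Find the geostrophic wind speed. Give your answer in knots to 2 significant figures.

Coriolis parameter at 49°S:
f = 2Ω sin φ = 2 × 7.29×10⁻⁵ × sin 49° = 1.10×10⁻⁴ s⁻¹
Pressure gradient: |∂P/∂n| = 900 Pa / 271000 m = 3.32×10⁻³ Pa/m
Geostrophic balance (pressure-gradient force = Coriolis force):
V_g = (1/(fρ)) |∂P/∂n| = 3.32×10⁻³ / (1.10×10⁻⁴ × 1.17) = 25.8 m/s
Converting: 25.8 m/s × 1.944 = 50 knots

50 knots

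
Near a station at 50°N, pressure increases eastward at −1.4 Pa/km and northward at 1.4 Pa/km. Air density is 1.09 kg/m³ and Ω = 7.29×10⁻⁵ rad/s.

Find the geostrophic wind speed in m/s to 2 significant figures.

16 m/s

Coriolis parameter at 50°N:
f = 2Ω sin φ = 2 × 7.29×10⁻⁵ × sin 50° = 1.12×10⁻⁴ s⁻¹
Component geostrophic relations (x east, y north):
u_g = −(1/(fρ)) ∂P/∂y,  v_g = (1/(fρ)) ∂P/∂x
u_g = −(1.4×10⁻³)/(1.12×10⁻⁴ × 1.09) = −11.5 m/s;  v_g = (−1.4×10⁻³)/(1.12×10⁻⁴ × 1.09) = −11.5 m/s
|V_g| = √(u_g² + v_g²) = 16.3 m/s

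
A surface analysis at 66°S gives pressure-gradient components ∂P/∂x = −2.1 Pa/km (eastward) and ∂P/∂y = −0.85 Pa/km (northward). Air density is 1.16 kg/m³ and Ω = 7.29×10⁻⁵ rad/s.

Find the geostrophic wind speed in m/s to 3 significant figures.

Coriolis parameter at 66°S:
f = 2Ω sin φ = 2 × 7.29×10⁻⁵ × sin 66° = 1.33×10⁻⁴ s⁻¹
In the Southern Hemisphere f is negative: f = −1.33×10⁻⁴ s⁻¹.
Component geostrophic relations (x east, y north):
u_g = −(1/(fρ)) ∂P/∂y,  v_g = (1/(fρ)) ∂P/∂x
u_g = −(−0.85×10⁻³)/(−1.33×10⁻⁴ × 1.16) = −5.50 m/s;  v_g = (−2.1×10⁻³)/(−1.33×10⁻⁴ × 1.16) = 13.6 m/s
|V_g| = √(u_g² + v_g²) = 14.7 m/s

14.7 m/s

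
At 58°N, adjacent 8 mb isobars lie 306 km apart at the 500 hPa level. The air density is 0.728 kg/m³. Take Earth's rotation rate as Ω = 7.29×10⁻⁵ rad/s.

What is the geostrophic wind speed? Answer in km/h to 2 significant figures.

Coriolis parameter at 58°N:
f = 2Ω sin φ = 2 × 7.29×10⁻⁵ × sin 58° = 1.24×10⁻⁴ s⁻¹
Pressure gradient: |∂P/∂n| = 800 Pa / 306000 m = 2.61×10⁻³ Pa/m
Geostrophic balance (pressure-gradient force = Coriolis force):
V_g = (1/(fρ)) |∂P/∂n| = 2.61×10⁻³ / (1.24×10⁻⁴ × 0.728) = 29.0 m/s
Converting: 29.0 m/s × 3.6 = 100 km/h

100 km/h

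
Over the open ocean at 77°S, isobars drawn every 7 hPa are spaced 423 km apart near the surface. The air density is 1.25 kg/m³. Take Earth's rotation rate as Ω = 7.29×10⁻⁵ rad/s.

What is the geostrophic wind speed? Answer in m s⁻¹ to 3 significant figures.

9.32 m s⁻¹

Coriolis parameter at 77°S:
f = 2Ω sin φ = 2 × 7.29×10⁻⁵ × sin 77° = 1.42×10⁻⁴ s⁻¹
Pressure gradient: |∂P/∂n| = 700 Pa / 423000 m = 1.65×10⁻³ Pa/m
Geostrophic balance (pressure-gradient force = Coriolis force):
V_g = (1/(fρ)) |∂P/∂n| = 1.65×10⁻³ / (1.42×10⁻⁴ × 1.25) = 9.32 m/s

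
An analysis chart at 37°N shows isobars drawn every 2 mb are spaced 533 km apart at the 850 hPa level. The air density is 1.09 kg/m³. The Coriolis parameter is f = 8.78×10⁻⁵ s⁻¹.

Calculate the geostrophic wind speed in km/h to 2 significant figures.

14 km/h

Pressure gradient: |∂P/∂n| = 200 Pa / 533000 m = 3.75×10⁻⁴ Pa/m
Geostrophic balance (pressure-gradient force = Coriolis force):
V_g = (1/(fρ)) |∂P/∂n| = 3.75×10⁻⁴ / (8.78×10⁻⁵ × 1.09) = 3.92 m/s
Converting: 3.92 m/s × 3.6 = 14 km/h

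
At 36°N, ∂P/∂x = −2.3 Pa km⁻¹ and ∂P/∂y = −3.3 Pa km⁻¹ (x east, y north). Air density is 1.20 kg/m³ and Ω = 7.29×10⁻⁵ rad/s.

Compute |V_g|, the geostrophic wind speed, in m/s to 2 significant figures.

Coriolis parameter at 36°N:
f = 2Ω sin φ = 2 × 7.29×10⁻⁵ × sin 36° = 8.57×10⁻⁵ s⁻¹
Component geostrophic relations (x east, y north):
u_g = −(1/(fρ)) ∂P/∂y,  v_g = (1/(fρ)) ∂P/∂x
u_g = −(−3.3×10⁻³)/(8.57×10⁻⁵ × 1.20) = 32.1 m/s;  v_g = (−2.3×10⁻³)/(8.57×10⁻⁵ × 1.20) = −22.4 m/s
|V_g| = √(u_g² + v_g²) = 39.1 m/s

39 m/s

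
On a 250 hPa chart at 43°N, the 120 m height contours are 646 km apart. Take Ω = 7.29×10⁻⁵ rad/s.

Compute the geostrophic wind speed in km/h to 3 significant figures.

66.0 km/h

Coriolis parameter at 43°N:
f = 2Ω sin φ = 2 × 7.29×10⁻⁵ × sin 43° = 9.94×10⁻⁵ s⁻¹
Height gradient: |∂Z/∂n| = 120 m / 646000 m = 1.86×10⁻⁴
On a pressure surface, geostrophic balance gives V_g = (g/f)|∂Z/∂n|:
V_g = 9.81 × 1.86×10⁻⁴ / 9.94×10⁻⁵ = 18.3 m/s
Converting: 18.3 m/s × 3.6 = 66.0 km/h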